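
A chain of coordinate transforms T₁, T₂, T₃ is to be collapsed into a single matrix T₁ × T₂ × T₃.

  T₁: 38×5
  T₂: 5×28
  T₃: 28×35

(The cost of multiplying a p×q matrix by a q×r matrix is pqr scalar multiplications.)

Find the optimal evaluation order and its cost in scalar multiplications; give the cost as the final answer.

11550

(T₁ × (T₂ × T₃)): cost 11550.
((T₁ × T₂) × T₃): cost 42560.
Optimal: (T₁ × (T₂ × T₃)) with cost 11550.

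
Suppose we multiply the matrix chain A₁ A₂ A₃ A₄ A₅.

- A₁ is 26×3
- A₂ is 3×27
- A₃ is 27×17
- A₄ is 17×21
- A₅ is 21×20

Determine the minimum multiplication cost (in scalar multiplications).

5268

Adjacent pairs: A₁A₂ = 26·3·27 = 2106; A₂A₃ = 3·27·17 = 1377; A₃A₄ = 27·17·21 = 9639; A₄A₅ = 17·21·20 = 7140.
Length 3: A₁..A₃: k=1: 0+1377+26·3·17=2703; k=2: 2106+0+26·27·17=14040 → min 2703 | A₂..A₄: k=2: 0+9639+3·27·21=11340; k=3: 1377+0+3·17·21=2448 → min 2448 | A₃..A₅: k=3: 0+7140+27·17·20=16320; k=4: 9639+0+27·21·20=20979 → min 16320.
Length 4: A₁..A₄: k=1: 0+2448+26·3·21=4086; k=2: 2106+9639+26·27·21=26487; k=3: 2703+0+26·17·21=11985 → min 4086 | A₂..A₅: k=2: 0+16320+3·27·20=17940; k=3: 1377+7140+3·17·20=9537; k=4: 2448+0+3·21·20=3708 → min 3708.
Length 5: A₁..A₅: k=1: 0+3708+26·3·20=5268; k=2: 2106+16320+26·27·20=32466; k=3: 2703+7140+26·17·20=18683; k=4: 4086+0+26·21·20=15006 → min 5268.
Optimal order: (A₁ (((A₂ A₃) A₄) A₅)) with cost 5268.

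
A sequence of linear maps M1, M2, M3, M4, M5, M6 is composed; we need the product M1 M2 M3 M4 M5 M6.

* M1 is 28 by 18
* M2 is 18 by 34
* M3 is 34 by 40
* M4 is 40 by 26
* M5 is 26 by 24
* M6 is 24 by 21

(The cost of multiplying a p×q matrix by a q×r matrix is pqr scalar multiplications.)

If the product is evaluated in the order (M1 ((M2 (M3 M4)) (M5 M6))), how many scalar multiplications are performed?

84788

(M3 M4): 34×40 by 40×26 → 34×26, cost 34·40·26 = 35360
(M2 (M3 M4)): 18×34 by 34×26 → 18×26, cost 18·34·26 = 15912; cumulative 51272
(M5 M6): 26×24 by 24×21 → 26×21, cost 26·24·21 = 13104
((M2 (M3 M4)) (M5 M6)): 18×26 by 26×21 → 18×21, cost 18·26·21 = 9828; cumulative 74204
(M1 ((M2 (M3 M4)) (M5 M6))): 28×18 by 18×21 → 28×21, cost 28·18·21 = 10584; cumulative 84788
Total: 84788 scalar multiplications.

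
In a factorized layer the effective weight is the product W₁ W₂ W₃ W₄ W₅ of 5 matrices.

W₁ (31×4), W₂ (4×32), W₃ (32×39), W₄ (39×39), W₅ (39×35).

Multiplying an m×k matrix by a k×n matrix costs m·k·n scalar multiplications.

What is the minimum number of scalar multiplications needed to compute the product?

Adjacent pairs: W₁W₂ = 31·4·32 = 3968; W₂W₃ = 4·32·39 = 4992; W₃W₄ = 32·39·39 = 48672; W₄W₅ = 39·39·35 = 53235.
Length 3: W₁..W₃: k=1: 0+4992+31·4·39=9828; k=2: 3968+0+31·32·39=42656 → min 9828 | W₂..W₄: k=2: 0+48672+4·32·39=53664; k=3: 4992+0+4·39·39=11076 → min 11076 | W₃..W₅: k=3: 0+53235+32·39·35=96915; k=4: 48672+0+32·39·35=92352 → min 92352.
Length 4: W₁..W₄: k=1: 0+11076+31·4·39=15912; k=2: 3968+48672+31·32·39=91328; k=3: 9828+0+31·39·39=56979 → min 15912 | W₂..W₅: k=2: 0+92352+4·32·35=96832; k=3: 4992+53235+4·39·35=63687; k=4: 11076+0+4·39·35=16536 → min 16536.
Length 5: W₁..W₅: k=1: 0+16536+31·4·35=20876; k=2: 3968+92352+31·32·35=131040; k=3: 9828+53235+31·39·35=105378; k=4: 15912+0+31·39·35=58227 → min 20876.
Optimal order: (W₁ (((W₂ W₃) W₄) W₅)) with cost 20876.

20876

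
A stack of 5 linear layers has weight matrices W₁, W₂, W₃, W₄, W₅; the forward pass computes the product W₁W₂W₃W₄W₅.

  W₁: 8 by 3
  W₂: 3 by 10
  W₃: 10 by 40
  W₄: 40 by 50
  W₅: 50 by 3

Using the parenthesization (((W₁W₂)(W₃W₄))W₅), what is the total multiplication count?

(W₁W₂): 8×3 by 3×10 → 8×10, cost 8·3·10 = 240
(W₃W₄): 10×40 by 40×50 → 10×50, cost 10·40·50 = 20000
((W₁W₂)(W₃W₄)): 8×10 by 10×50 → 8×50, cost 8·10·50 = 4000; cumulative 24240
(((W₁W₂)(W₃W₄))W₅): 8×50 by 50×3 → 8×3, cost 8·50·3 = 1200; cumulative 25440
Total: 25440 scalar multiplications.

25440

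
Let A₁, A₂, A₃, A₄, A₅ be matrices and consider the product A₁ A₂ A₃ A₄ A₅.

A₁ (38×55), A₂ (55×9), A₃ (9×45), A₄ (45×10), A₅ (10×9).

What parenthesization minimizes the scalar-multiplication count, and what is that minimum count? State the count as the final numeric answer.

26748

Adjacent pairs: A₁A₂ = 38·55·9 = 18810; A₂A₃ = 55·9·45 = 22275; A₃A₄ = 9·45·10 = 4050; A₄A₅ = 45·10·9 = 4050.
Length 3: A₁..A₃: k=1: 0+22275+38·55·45=116325; k=2: 18810+0+38·9·45=34200 → min 34200 | A₂..A₄: k=2: 0+4050+55·9·10=9000; k=3: 22275+0+55·45·10=47025 → min 9000 | A₃..A₅: k=3: 0+4050+9·45·9=7695; k=4: 4050+0+9·10·9=4860 → min 4860.
Length 4: A₁..A₄: k=1: 0+9000+38·55·10=29900; k=2: 18810+4050+38·9·10=26280; k=3: 34200+0+38·45·10=51300 → min 26280 | A₂..A₅: k=2: 0+4860+55·9·9=9315; k=3: 22275+4050+55·45·9=48600; k=4: 9000+0+55·10·9=13950 → min 9315.
Length 5: A₁..A₅: k=1: 0+9315+38·55·9=28125; k=2: 18810+4860+38·9·9=26748; k=3: 34200+4050+38·45·9=53640; k=4: 26280+0+38·10·9=29700 → min 26748.
Optimal parenthesization: ((A₁ A₂) ((A₃ A₄) A₅)) with cost 26748.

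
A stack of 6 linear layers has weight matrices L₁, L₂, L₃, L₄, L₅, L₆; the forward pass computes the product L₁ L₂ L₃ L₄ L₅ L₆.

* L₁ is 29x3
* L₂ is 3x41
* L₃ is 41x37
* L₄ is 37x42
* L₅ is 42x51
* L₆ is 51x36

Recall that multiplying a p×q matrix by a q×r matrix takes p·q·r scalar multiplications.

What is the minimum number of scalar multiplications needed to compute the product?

24279

Adjacent pairs: L₁L₂ = 29·3·41 = 3567; L₂L₃ = 3·41·37 = 4551; L₃L₄ = 41·37·42 = 63714; L₄L₅ = 37·42·51 = 79254; L₅L₆ = 42·51·36 = 77112.
Length 3: L₁..L₃: k=1: 0+4551+29·3·37=7770; k=2: 3567+0+29·41·37=47560 → min 7770 | L₂..L₄: k=2: 0+63714+3·41·42=68880; k=3: 4551+0+3·37·42=9213 → min 9213 | L₃..L₅: k=3: 0+79254+41·37·51=156621; k=4: 63714+0+41·42·51=151536 → min 151536 | L₄..L₆: k=4: 0+77112+37·42·36=133056; k=5: 79254+0+37·51·36=147186 → min 133056.
Length 4: L₁..L₄: k=1: 0+9213+29·3·42=12867; k=2: 3567+63714+29·41·42=117219; k=3: 7770+0+29·37·42=52836 → min 12867 | L₂..L₅: k=2: 0+151536+3·41·51=157809; k=3: 4551+79254+3·37·51=89466; k=4: 9213+0+3·42·51=15639 → min 15639 | L₃..L₆: k=3: 0+133056+41·37·36=187668; k=4: 63714+77112+41·42·36=202818; k=5: 151536+0+41·51·36=226812 → min 187668.
Length 5: L₁..L₅: k=1: 0+15639+29·3·51=20076; k=2: 3567+151536+29·41·51=215742; k=3: 7770+79254+29·37·51=141747; k=4: 12867+0+29·42·51=74985 → min 20076 | L₂..L₆: k=2: 0+187668+3·41·36=192096; k=3: 4551+133056+3·37·36=141603; k=4: 9213+77112+3·42·36=90861; k=5: 15639+0+3·51·36=21147 → min 21147.
Length 6: L₁..L₆: k=1: 0+21147+29·3·36=24279; k=2: 3567+187668+29·41·36=234039; k=3: 7770+133056+29·37·36=179454; k=4: 12867+77112+29·42·36=133827; k=5: 20076+0+29·51·36=73320 → min 24279.
Optimal order: (L₁ ((((L₂ L₃) L₄) L₅) L₆)) with cost 24279.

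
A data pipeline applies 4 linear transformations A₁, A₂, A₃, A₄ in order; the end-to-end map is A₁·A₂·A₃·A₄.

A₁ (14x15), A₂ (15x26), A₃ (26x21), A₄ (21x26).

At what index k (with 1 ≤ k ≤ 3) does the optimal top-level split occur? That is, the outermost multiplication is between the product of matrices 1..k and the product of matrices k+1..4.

3

Adjacent pairs: A₁A₂ = 14·15·26 = 5460; A₂A₃ = 15·26·21 = 8190; A₃A₄ = 26·21·26 = 14196.
Length 3: A₁..A₃: k=1: 0+8190+14·15·21=12600; k=2: 5460+0+14·26·21=13104 → min 12600 | A₂..A₄: k=2: 0+14196+15·26·26=24336; k=3: 8190+0+15·21·26=16380 → min 16380.
Top-level splits: k=1: (A₁..A₁)·(A₂..A₄) → 0+16380+14·15·26 = 21840; k=2: (A₁..A₂)·(A₃..A₄) → 5460+14196+14·26·26 = 29120; k=3: (A₁..A₃)·(A₄..A₄) → 12600+0+14·21·26 = 20244.
Best split is after A₃, i.e. k = 3.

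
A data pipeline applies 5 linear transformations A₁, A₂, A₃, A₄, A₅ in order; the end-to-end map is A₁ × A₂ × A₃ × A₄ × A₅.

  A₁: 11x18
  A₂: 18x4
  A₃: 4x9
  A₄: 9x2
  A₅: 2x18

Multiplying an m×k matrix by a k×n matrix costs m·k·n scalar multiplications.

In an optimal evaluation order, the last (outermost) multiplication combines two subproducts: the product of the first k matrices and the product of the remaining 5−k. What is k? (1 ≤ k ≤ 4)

4

Adjacent pairs: A₁A₂ = 11·18·4 = 792; A₂A₃ = 18·4·9 = 648; A₃A₄ = 4·9·2 = 72; A₄A₅ = 9·2·18 = 324.
Length 3: A₁..A₃: k=1: 0+648+11·18·9=2430; k=2: 792+0+11·4·9=1188 → min 1188 | A₂..A₄: k=2: 0+72+18·4·2=216; k=3: 648+0+18·9·2=972 → min 216 | A₃..A₅: k=3: 0+324+4·9·18=972; k=4: 72+0+4·2·18=216 → min 216.
Length 4: A₁..A₄: k=1: 0+216+11·18·2=612; k=2: 792+72+11·4·2=952; k=3: 1188+0+11·9·2=1386 → min 612 | A₂..A₅: k=2: 0+216+18·4·18=1512; k=3: 648+324+18·9·18=3888; k=4: 216+0+18·2·18=864 → min 864.
Top-level splits: k=1: (A₁..A₁)·(A₂..A₅) → 0+864+11·18·18 = 4428; k=2: (A₁..A₂)·(A₃..A₅) → 792+216+11·4·18 = 1800; k=3: (A₁..A₃)·(A₄..A₅) → 1188+324+11·9·18 = 3294; k=4: (A₁..A₄)·(A₅..A₅) → 612+0+11·2·18 = 1008.
Best split is after A₄, i.e. k = 4.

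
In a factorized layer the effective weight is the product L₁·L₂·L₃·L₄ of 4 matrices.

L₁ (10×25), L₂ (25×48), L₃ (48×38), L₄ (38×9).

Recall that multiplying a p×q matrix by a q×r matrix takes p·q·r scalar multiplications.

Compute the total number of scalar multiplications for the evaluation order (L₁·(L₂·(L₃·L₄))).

29466

(L₃·L₄): 48×38 by 38×9 → 48×9, cost 48·38·9 = 16416
(L₂·(L₃·L₄)): 25×48 by 48×9 → 25×9, cost 25·48·9 = 10800; cumulative 27216
(L₁·(L₂·(L₃·L₄))): 10×25 by 25×9 → 10×9, cost 10·25·9 = 2250; cumulative 29466
Total: 29466 scalar multiplications.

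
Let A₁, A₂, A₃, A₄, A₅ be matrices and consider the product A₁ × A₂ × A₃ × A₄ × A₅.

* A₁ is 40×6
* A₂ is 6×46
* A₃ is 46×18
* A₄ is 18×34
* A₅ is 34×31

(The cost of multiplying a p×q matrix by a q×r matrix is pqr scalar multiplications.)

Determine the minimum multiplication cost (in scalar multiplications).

22404

Adjacent pairs: A₁A₂ = 40·6·46 = 11040; A₂A₃ = 6·46·18 = 4968; A₃A₄ = 46·18·34 = 28152; A₄A₅ = 18·34·31 = 18972.
Length 3: A₁..A₃: k=1: 0+4968+40·6·18=9288; k=2: 11040+0+40·46·18=44160 → min 9288 | A₂..A₄: k=2: 0+28152+6·46·34=37536; k=3: 4968+0+6·18·34=8640 → min 8640 | A₃..A₅: k=3: 0+18972+46·18·31=44640; k=4: 28152+0+46·34·31=76636 → min 44640.
Length 4: A₁..A₄: k=1: 0+8640+40·6·34=16800; k=2: 11040+28152+40·46·34=101752; k=3: 9288+0+40·18·34=33768 → min 16800 | A₂..A₅: k=2: 0+44640+6·46·31=53196; k=3: 4968+18972+6·18·31=27288; k=4: 8640+0+6·34·31=14964 → min 14964.
Length 5: A₁..A₅: k=1: 0+14964+40·6·31=22404; k=2: 11040+44640+40·46·31=112720; k=3: 9288+18972+40·18·31=50580; k=4: 16800+0+40·34·31=58960 → min 22404.
Optimal order: (A₁ × (((A₂ × A₃) × A₄) × A₅)) with cost 22404.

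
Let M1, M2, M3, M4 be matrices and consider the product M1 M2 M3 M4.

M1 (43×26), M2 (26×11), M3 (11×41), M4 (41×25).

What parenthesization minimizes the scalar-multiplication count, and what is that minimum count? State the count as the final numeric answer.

35398

Adjacent pairs: M1M2 = 43·26·11 = 12298; M2M3 = 26·11·41 = 11726; M3M4 = 11·41·25 = 11275.
Length 3: M1..M3: k=1: 0+11726+43·26·41=57564; k=2: 12298+0+43·11·41=31691 → min 31691 | M2..M4: k=2: 0+11275+26·11·25=18425; k=3: 11726+0+26·41·25=38376 → min 18425.
Length 4: M1..M4: k=1: 0+18425+43·26·25=46375; k=2: 12298+11275+43·11·25=35398; k=3: 31691+0+43·41·25=75766 → min 35398.
Optimal parenthesization: ((M1 M2) (M3 M4)) with cost 35398.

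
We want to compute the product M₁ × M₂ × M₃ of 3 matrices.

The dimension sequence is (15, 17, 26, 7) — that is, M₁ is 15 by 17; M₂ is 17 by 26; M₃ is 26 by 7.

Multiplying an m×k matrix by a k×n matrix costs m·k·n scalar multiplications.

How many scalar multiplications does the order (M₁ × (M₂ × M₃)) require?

4879

(M₂ × M₃): 17×26 by 26×7 → 17×7, cost 17·26·7 = 3094
(M₁ × (M₂ × M₃)): 15×17 by 17×7 → 15×7, cost 15·17·7 = 1785; cumulative 4879
Total: 4879 scalar multiplications.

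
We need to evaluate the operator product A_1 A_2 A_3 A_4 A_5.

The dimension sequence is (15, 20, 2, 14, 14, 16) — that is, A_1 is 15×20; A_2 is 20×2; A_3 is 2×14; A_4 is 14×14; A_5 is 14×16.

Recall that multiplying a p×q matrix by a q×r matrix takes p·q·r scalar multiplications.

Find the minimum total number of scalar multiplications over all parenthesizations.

1920

Adjacent pairs: A_1A_2 = 15·20·2 = 600; A_2A_3 = 20·2·14 = 560; A_3A_4 = 2·14·14 = 392; A_4A_5 = 14·14·16 = 3136.
Length 3: A_1..A_3: k=1: 0+560+15·20·14=4760; k=2: 600+0+15·2·14=1020 → min 1020 | A_2..A_4: k=2: 0+392+20·2·14=952; k=3: 560+0+20·14·14=4480 → min 952 | A_3..A_5: k=3: 0+3136+2·14·16=3584; k=4: 392+0+2·14·16=840 → min 840.
Length 4: A_1..A_4: k=1: 0+952+15·20·14=5152; k=2: 600+392+15·2·14=1412; k=3: 1020+0+15·14·14=3960 → min 1412 | A_2..A_5: k=2: 0+840+20·2·16=1480; k=3: 560+3136+20·14·16=8176; k=4: 952+0+20·14·16=5432 → min 1480.
Length 5: A_1..A_5: k=1: 0+1480+15·20·16=6280; k=2: 600+840+15·2·16=1920; k=3: 1020+3136+15·14·16=7516; k=4: 1412+0+15·14·16=4772 → min 1920.
Optimal order: ((A_1 A_2) ((A_3 A_4) A_5)) with cost 1920.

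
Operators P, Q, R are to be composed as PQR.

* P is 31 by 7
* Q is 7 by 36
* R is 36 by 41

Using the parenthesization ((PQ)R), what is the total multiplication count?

(PQ): 31×7 by 7×36 → 31×36, cost 31·7·36 = 7812
((PQ)R): 31×36 by 36×41 → 31×41, cost 31·36·41 = 45756; cumulative 53568
Total: 53568 scalar multiplications.

53568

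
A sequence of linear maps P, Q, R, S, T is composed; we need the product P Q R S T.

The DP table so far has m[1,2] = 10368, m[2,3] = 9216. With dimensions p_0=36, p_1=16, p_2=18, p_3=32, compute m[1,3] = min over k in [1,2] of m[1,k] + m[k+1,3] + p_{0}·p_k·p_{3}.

27648

m[1,3] = min over k∈[1,2] of m[1,k]+m[k+1,3]+p_{0}·p_k·p_{3}.
k=1: 0 + 9216 + 36·16·32 = 27648; k=2: 10368 + 0 + 36·18·32 = 31104.
Minimum: 27648 at k=1.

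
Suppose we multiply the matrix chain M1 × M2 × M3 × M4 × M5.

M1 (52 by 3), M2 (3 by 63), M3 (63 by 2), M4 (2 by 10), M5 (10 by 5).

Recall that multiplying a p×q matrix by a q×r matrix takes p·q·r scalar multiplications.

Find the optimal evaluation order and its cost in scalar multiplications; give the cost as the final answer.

1288

Adjacent pairs: M1M2 = 52·3·63 = 9828; M2M3 = 3·63·2 = 378; M3M4 = 63·2·10 = 1260; M4M5 = 2·10·5 = 100.
Length 3: M1..M3: k=1: 0+378+52·3·2=690; k=2: 9828+0+52·63·2=16380 → min 690 | M2..M4: k=2: 0+1260+3·63·10=3150; k=3: 378+0+3·2·10=438 → min 438 | M3..M5: k=3: 0+100+63·2·5=730; k=4: 1260+0+63·10·5=4410 → min 730.
Length 4: M1..M4: k=1: 0+438+52·3·10=1998; k=2: 9828+1260+52·63·10=43848; k=3: 690+0+52·2·10=1730 → min 1730 | M2..M5: k=2: 0+730+3·63·5=1675; k=3: 378+100+3·2·5=508; k=4: 438+0+3·10·5=588 → min 508.
Length 5: M1..M5: k=1: 0+508+52·3·5=1288; k=2: 9828+730+52·63·5=26938; k=3: 690+100+52·2·5=1310; k=4: 1730+0+52·10·5=4330 → min 1288.
Optimal parenthesization: (M1 × ((M2 × M3) × (M4 × M5))) with cost 1288.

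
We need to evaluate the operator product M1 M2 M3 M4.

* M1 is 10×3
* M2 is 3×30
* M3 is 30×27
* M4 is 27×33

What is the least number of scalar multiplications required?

6093

Adjacent pairs: M1M2 = 10·3·30 = 900; M2M3 = 3·30·27 = 2430; M3M4 = 30·27·33 = 26730.
Length 3: M1..M3: k=1: 0+2430+10·3·27=3240; k=2: 900+0+10·30·27=9000 → min 3240 | M2..M4: k=2: 0+26730+3·30·33=29700; k=3: 2430+0+3·27·33=5103 → min 5103.
Length 4: M1..M4: k=1: 0+5103+10·3·33=6093; k=2: 900+26730+10·30·33=37530; k=3: 3240+0+10·27·33=12150 → min 6093.
Optimal order: (M1 ((M2 M3) M4)) with cost 6093.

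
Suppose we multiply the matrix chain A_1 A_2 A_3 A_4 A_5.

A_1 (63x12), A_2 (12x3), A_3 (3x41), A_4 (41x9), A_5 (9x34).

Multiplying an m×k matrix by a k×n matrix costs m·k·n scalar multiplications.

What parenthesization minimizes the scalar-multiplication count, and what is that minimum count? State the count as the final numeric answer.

10719

Adjacent pairs: A_1A_2 = 63·12·3 = 2268; A_2A_3 = 12·3·41 = 1476; A_3A_4 = 3·41·9 = 1107; A_4A_5 = 41·9·34 = 12546.
Length 3: A_1..A_3: k=1: 0+1476+63·12·41=32472; k=2: 2268+0+63·3·41=10017 → min 10017 | A_2..A_4: k=2: 0+1107+12·3·9=1431; k=3: 1476+0+12·41·9=5904 → min 1431 | A_3..A_5: k=3: 0+12546+3·41·34=16728; k=4: 1107+0+3·9·34=2025 → min 2025.
Length 4: A_1..A_4: k=1: 0+1431+63·12·9=8235; k=2: 2268+1107+63·3·9=5076; k=3: 10017+0+63·41·9=33264 → min 5076 | A_2..A_5: k=2: 0+2025+12·3·34=3249; k=3: 1476+12546+12·41·34=30750; k=4: 1431+0+12·9·34=5103 → min 3249.
Length 5: A_1..A_5: k=1: 0+3249+63·12·34=28953; k=2: 2268+2025+63·3·34=10719; k=3: 10017+12546+63·41·34=110385; k=4: 5076+0+63·9·34=24354 → min 10719.
Optimal parenthesization: ((A_1 A_2) ((A_3 A_4) A_5)) with cost 10719.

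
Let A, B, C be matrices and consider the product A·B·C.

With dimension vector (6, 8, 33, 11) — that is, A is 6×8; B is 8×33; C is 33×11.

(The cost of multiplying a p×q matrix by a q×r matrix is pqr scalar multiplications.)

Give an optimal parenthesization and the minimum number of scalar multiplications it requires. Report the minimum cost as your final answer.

3432

(A·(B·C)): cost 3432.
((A·B)·C): cost 3762.
Optimal: (A·(B·C)) with cost 3432.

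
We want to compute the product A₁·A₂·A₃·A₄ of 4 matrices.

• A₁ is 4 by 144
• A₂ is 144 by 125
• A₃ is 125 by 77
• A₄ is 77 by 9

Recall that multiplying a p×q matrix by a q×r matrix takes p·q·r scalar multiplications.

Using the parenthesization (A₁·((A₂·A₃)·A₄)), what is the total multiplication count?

(A₂·A₃): 144×125 by 125×77 → 144×77, cost 144·125·77 = 1386000
((A₂·A₃)·A₄): 144×77 by 77×9 → 144×9, cost 144·77·9 = 99792; cumulative 1485792
(A₁·((A₂·A₃)·A₄)): 4×144 by 144×9 → 4×9, cost 4·144·9 = 5184; cumulative 1490976
Total: 1490976 scalar multiplications.

1490976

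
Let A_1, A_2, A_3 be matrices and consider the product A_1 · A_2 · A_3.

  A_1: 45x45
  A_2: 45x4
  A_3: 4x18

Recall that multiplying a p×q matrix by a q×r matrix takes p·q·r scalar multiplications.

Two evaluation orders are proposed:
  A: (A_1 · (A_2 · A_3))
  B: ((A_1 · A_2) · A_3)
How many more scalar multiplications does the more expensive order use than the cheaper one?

Order A = (A_1 · (A_2 · A_3)): (A_2 · A_3): 45×4 by 4×18 → 45×18, cost 45·4·18 = 3240; (A_1 · (A_2 · A_3)): 45×45 by 45×18 → 45×18, cost 45·45·18 = 36450; cumulative 39690. Total 39690.
Order B = ((A_1 · A_2) · A_3): (A_1 · A_2): 45×45 by 45×4 → 45×4, cost 45·45·4 = 8100; ((A_1 · A_2) · A_3): 45×4 by 4×18 → 45×18, cost 45·4·18 = 3240; cumulative 11340. Total 11340.
Difference: |39690 − 11340| = 28350.

28350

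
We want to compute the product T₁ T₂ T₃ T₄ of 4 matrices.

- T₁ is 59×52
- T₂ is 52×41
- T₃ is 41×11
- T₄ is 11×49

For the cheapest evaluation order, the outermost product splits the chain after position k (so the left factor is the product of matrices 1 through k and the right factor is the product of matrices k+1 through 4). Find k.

Adjacent pairs: T₁T₂ = 59·52·41 = 125788; T₂T₃ = 52·41·11 = 23452; T₃T₄ = 41·11·49 = 22099.
Length 3: T₁..T₃: k=1: 0+23452+59·52·11=57200; k=2: 125788+0+59·41·11=152397 → min 57200 | T₂..T₄: k=2: 0+22099+52·41·49=126567; k=3: 23452+0+52·11·49=51480 → min 51480.
Top-level splits: k=1: (T₁..T₁)·(T₂..T₄) → 0+51480+59·52·49 = 201812; k=2: (T₁..T₂)·(T₃..T₄) → 125788+22099+59·41·49 = 266418; k=3: (T₁..T₃)·(T₄..T₄) → 57200+0+59·11·49 = 89001.
Best split is after T₃, i.e. k = 3.

3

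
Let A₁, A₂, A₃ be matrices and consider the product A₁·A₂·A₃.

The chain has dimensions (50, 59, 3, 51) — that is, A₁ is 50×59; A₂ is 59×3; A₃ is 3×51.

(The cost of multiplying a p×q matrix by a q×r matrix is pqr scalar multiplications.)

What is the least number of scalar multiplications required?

16500

Order (A₁·(A₂·A₃)): (A₂·A₃): 59×3 by 3×51 → 59×51, cost 59·3·51 = 9027; (A₁·(A₂·A₃)): 50×59 by 59×51 → 50×51, cost 50·59·51 = 150450; cumulative 159477. Total 159477.
Order ((A₁·A₂)·A₃): (A₁·A₂): 50×59 by 59×3 → 50×3, cost 50·59·3 = 8850; ((A₁·A₂)·A₃): 50×3 by 3×51 → 50×51, cost 50·3·51 = 7650; cumulative 16500. Total 16500.
Minimum: 16500.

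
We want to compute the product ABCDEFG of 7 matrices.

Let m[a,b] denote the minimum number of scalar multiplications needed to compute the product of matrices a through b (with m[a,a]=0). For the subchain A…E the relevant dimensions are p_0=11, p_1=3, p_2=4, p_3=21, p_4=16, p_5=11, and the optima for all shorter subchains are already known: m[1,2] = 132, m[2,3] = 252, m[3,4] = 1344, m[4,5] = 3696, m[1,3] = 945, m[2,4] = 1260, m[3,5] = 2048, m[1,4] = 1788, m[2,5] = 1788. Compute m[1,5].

2151

m[1,5] = min over k∈[1,4] of m[1,k]+m[k+1,5]+p_{0}·p_k·p_{5}.
k=1: 0 + 1788 + 11·3·11 = 2151; k=2: 132 + 2048 + 11·4·11 = 2664; k=3: 945 + 3696 + 11·21·11 = 7182; k=4: 1788 + 0 + 11·16·11 = 3724.
Minimum: 2151 at k=1.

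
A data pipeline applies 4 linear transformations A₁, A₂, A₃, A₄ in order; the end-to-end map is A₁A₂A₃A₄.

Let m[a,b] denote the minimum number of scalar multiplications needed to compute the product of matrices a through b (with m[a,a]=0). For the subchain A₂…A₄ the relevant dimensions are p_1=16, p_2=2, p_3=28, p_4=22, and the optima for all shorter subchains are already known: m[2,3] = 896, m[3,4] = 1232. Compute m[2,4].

m[2,4] = min over k∈[2,3] of m[2,k]+m[k+1,4]+p_{1}·p_k·p_{4}.
k=2: 0 + 1232 + 16·2·22 = 1936; k=3: 896 + 0 + 16·28·22 = 10752.
Minimum: 1936 at k=2.

1936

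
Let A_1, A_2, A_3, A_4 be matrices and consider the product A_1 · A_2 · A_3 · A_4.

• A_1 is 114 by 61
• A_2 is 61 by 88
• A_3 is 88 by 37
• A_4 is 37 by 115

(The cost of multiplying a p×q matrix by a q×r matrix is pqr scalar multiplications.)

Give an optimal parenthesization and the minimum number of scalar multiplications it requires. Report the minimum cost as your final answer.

Adjacent pairs: A_1A_2 = 114·61·88 = 611952; A_2A_3 = 61·88·37 = 198616; A_3A_4 = 88·37·115 = 374440.
Length 3: A_1..A_3: k=1: 0+198616+114·61·37=455914; k=2: 611952+0+114·88·37=983136 → min 455914 | A_2..A_4: k=2: 0+374440+61·88·115=991760; k=3: 198616+0+61·37·115=458171 → min 458171.
Length 4: A_1..A_4: k=1: 0+458171+114·61·115=1257881; k=2: 611952+374440+114·88·115=2140072; k=3: 455914+0+114·37·115=940984 → min 940984.
Optimal parenthesization: ((A_1 · (A_2 · A_3)) · A_4) with cost 940984.

940984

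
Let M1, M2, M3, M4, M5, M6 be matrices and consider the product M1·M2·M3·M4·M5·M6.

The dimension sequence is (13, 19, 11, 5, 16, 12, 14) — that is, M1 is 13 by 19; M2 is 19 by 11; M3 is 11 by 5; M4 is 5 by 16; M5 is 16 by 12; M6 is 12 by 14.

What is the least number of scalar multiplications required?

4990

Adjacent pairs: M1M2 = 13·19·11 = 2717; M2M3 = 19·11·5 = 1045; M3M4 = 11·5·16 = 880; M4M5 = 5·16·12 = 960; M5M6 = 16·12·14 = 2688.
Length 3: M1..M3: k=1: 0+1045+13·19·5=2280; k=2: 2717+0+13·11·5=3432 → min 2280 | M2..M4: k=2: 0+880+19·11·16=4224; k=3: 1045+0+19·5·16=2565 → min 2565 | M3..M5: k=3: 0+960+11·5·12=1620; k=4: 880+0+11·16·12=2992 → min 1620 | M4..M6: k=4: 0+2688+5·16·14=3808; k=5: 960+0+5·12·14=1800 → min 1800.
Length 4: M1..M4: k=1: 0+2565+13·19·16=6517; k=2: 2717+880+13·11·16=5885; k=3: 2280+0+13·5·16=3320 → min 3320 | M2..M5: k=2: 0+1620+19·11·12=4128; k=3: 1045+960+19·5·12=3145; k=4: 2565+0+19·16·12=6213 → min 3145 | M3..M6: k=3: 0+1800+11·5·14=2570; k=4: 880+2688+11·16·14=6032; k=5: 1620+0+11·12·14=3468 → min 2570.
Length 5: M1..M5: k=1: 0+3145+13·19·12=6109; k=2: 2717+1620+13·11·12=6053; k=3: 2280+960+13·5·12=4020; k=4: 3320+0+13·16·12=5816 → min 4020 | M2..M6: k=2: 0+2570+19·11·14=5496; k=3: 1045+1800+19·5·14=4175; k=4: 2565+2688+19·16·14=9509; k=5: 3145+0+19·12·14=6337 → min 4175.
Length 6: M1..M6: k=1: 0+4175+13·19·14=7633; k=2: 2717+2570+13·11·14=7289; k=3: 2280+1800+13·5·14=4990; k=4: 3320+2688+13·16·14=8920; k=5: 4020+0+13·12·14=6204 → min 4990.
Optimal order: ((M1·(M2·M3))·((M4·M5)·M6)) with cost 4990.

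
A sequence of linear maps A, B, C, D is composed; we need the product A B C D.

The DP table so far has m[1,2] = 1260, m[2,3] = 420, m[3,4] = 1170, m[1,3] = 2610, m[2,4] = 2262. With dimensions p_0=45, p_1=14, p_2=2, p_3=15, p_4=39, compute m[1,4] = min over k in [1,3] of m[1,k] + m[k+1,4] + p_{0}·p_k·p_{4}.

5940

m[1,4] = min over k∈[1,3] of m[1,k]+m[k+1,4]+p_{0}·p_k·p_{4}.
k=1: 0 + 2262 + 45·14·39 = 26832; k=2: 1260 + 1170 + 45·2·39 = 5940; k=3: 2610 + 0 + 45·15·39 = 28935.
Minimum: 5940 at k=2.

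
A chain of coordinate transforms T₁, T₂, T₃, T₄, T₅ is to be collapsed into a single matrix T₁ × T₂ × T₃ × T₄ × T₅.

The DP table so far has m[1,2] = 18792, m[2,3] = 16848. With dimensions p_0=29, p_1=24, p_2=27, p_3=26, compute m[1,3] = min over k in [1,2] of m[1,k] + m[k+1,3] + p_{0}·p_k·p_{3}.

m[1,3] = min over k∈[1,2] of m[1,k]+m[k+1,3]+p_{0}·p_k·p_{3}.
k=1: 0 + 16848 + 29·24·26 = 34944; k=2: 18792 + 0 + 29·27·26 = 39150.
Minimum: 34944 at k=1.

34944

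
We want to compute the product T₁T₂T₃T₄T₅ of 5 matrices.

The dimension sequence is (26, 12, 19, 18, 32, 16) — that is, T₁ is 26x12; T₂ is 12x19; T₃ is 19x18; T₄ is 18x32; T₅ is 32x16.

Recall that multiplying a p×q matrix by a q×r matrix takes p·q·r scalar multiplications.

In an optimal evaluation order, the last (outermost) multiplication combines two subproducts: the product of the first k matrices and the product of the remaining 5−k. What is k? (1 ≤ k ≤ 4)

1

Adjacent pairs: T₁T₂ = 26·12·19 = 5928; T₂T₃ = 12·19·18 = 4104; T₃T₄ = 19·18·32 = 10944; T₄T₅ = 18·32·16 = 9216.
Length 3: T₁..T₃: k=1: 0+4104+26·12·18=9720; k=2: 5928+0+26·19·18=14820 → min 9720 | T₂..T₄: k=2: 0+10944+12·19·32=18240; k=3: 4104+0+12·18·32=11016 → min 11016 | T₃..T₅: k=3: 0+9216+19·18·16=14688; k=4: 10944+0+19·32·16=20672 → min 14688.
Length 4: T₁..T₄: k=1: 0+11016+26·12·32=21000; k=2: 5928+10944+26·19·32=32680; k=3: 9720+0+26·18·32=24696 → min 21000 | T₂..T₅: k=2: 0+14688+12·19·16=18336; k=3: 4104+9216+12·18·16=16776; k=4: 11016+0+12·32·16=17160 → min 16776.
Top-level splits: k=1: (T₁..T₁)·(T₂..T₅) → 0+16776+26·12·16 = 21768; k=2: (T₁..T₂)·(T₃..T₅) → 5928+14688+26·19·16 = 28520; k=3: (T₁..T₃)·(T₄..T₅) → 9720+9216+26·18·16 = 26424; k=4: (T₁..T₄)·(T₅..T₅) → 21000+0+26·32·16 = 34312.
Best split is after T₁, i.e. k = 1.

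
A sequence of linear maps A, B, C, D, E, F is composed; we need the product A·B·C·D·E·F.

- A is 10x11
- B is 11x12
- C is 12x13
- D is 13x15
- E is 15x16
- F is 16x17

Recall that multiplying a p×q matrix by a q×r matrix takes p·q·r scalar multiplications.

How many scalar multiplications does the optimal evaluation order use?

Adjacent pairs: AB = 10·11·12 = 1320; BC = 11·12·13 = 1716; CD = 12·13·15 = 2340; DE = 13·15·16 = 3120; EF = 15·16·17 = 4080.
Length 3: A..C: k=1: 0+1716+10·11·13=3146; k=2: 1320+0+10·12·13=2880 → min 2880 | B..D: k=2: 0+2340+11·12·15=4320; k=3: 1716+0+11·13·15=3861 → min 3861 | C..E: k=3: 0+3120+12·13·16=5616; k=4: 2340+0+12·15·16=5220 → min 5220 | D..F: k=4: 0+4080+13·15·17=7395; k=5: 3120+0+13·16·17=6656 → min 6656.
Length 4: A..D: k=1: 0+3861+10·11·15=5511; k=2: 1320+2340+10·12·15=5460; k=3: 2880+0+10·13·15=4830 → min 4830 | B..E: k=2: 0+5220+11·12·16=7332; k=3: 1716+3120+11·13·16=7124; k=4: 3861+0+11·15·16=6501 → min 6501 | C..F: k=3: 0+6656+12·13·17=9308; k=4: 2340+4080+12·15·17=9480; k=5: 5220+0+12·16·17=8484 → min 8484.
Length 5: A..E: k=1: 0+6501+10·11·16=8261; k=2: 1320+5220+10·12·16=8460; k=3: 2880+3120+10·13·16=8080; k=4: 4830+0+10·15·16=7230 → min 7230 | B..F: k=2: 0+8484+11·12·17=10728; k=3: 1716+6656+11·13·17=10803; k=4: 3861+4080+11·15·17=10746; k=5: 6501+0+11·16·17=9493 → min 9493.
Length 6: A..F: k=1: 0+9493+10·11·17=11363; k=2: 1320+8484+10·12·17=11844; k=3: 2880+6656+10·13·17=11746; k=4: 4830+4080+10·15·17=11460; k=5: 7230+0+10·16·17=9950 → min 9950.
Optimal order: (((((A·B)·C)·D)·E)·F) with cost 9950.

9950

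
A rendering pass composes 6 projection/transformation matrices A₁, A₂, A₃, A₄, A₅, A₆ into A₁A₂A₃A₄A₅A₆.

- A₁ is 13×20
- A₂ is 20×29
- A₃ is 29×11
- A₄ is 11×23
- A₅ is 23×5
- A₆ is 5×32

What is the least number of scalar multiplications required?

9140

Adjacent pairs: A₁A₂ = 13·20·29 = 7540; A₂A₃ = 20·29·11 = 6380; A₃A₄ = 29·11·23 = 7337; A₄A₅ = 11·23·5 = 1265; A₅A₆ = 23·5·32 = 3680.
Length 3: A₁..A₃: k=1: 0+6380+13·20·11=9240; k=2: 7540+0+13·29·11=11687 → min 9240 | A₂..A₄: k=2: 0+7337+20·29·23=20677; k=3: 6380+0+20·11·23=11440 → min 11440 | A₃..A₅: k=3: 0+1265+29·11·5=2860; k=4: 7337+0+29·23·5=10672 → min 2860 | A₄..A₆: k=4: 0+3680+11·23·32=11776; k=5: 1265+0+11·5·32=3025 → min 3025.
Length 4: A₁..A₄: k=1: 0+11440+13·20·23=17420; k=2: 7540+7337+13·29·23=23548; k=3: 9240+0+13·11·23=12529 → min 12529 | A₂..A₅: k=2: 0+2860+20·29·5=5760; k=3: 6380+1265+20·11·5=8745; k=4: 11440+0+20·23·5=13740 → min 5760 | A₃..A₆: k=3: 0+3025+29·11·32=13233; k=4: 7337+3680+29·23·32=32361; k=5: 2860+0+29·5·32=7500 → min 7500.
Length 5: A₁..A₅: k=1: 0+5760+13·20·5=7060; k=2: 7540+2860+13·29·5=12285; k=3: 9240+1265+13·11·5=11220; k=4: 12529+0+13·23·5=14024 → min 7060 | A₂..A₆: k=2: 0+7500+20·29·32=26060; k=3: 6380+3025+20·11·32=16445; k=4: 11440+3680+20·23·32=29840; k=5: 5760+0+20·5·32=8960 → min 8960.
Length 6: A₁..A₆: k=1: 0+8960+13·20·32=17280; k=2: 7540+7500+13·29·32=27104; k=3: 9240+3025+13·11·32=16841; k=4: 12529+3680+13·23·32=25777; k=5: 7060+0+13·5·32=9140 → min 9140.
Optimal order: ((A₁(A₂(A₃(A₄A₅))))A₆) with cost 9140.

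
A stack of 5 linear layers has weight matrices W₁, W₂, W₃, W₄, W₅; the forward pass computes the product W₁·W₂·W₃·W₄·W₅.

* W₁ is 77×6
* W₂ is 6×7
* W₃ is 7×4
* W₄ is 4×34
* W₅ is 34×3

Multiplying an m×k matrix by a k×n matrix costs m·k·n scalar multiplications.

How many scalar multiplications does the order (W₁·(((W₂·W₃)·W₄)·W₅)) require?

(W₂·W₃): 6×7 by 7×4 → 6×4, cost 6·7·4 = 168
((W₂·W₃)·W₄): 6×4 by 4×34 → 6×34, cost 6·4·34 = 816; cumulative 984
(((W₂·W₃)·W₄)·W₅): 6×34 by 34×3 → 6×3, cost 6·34·3 = 612; cumulative 1596
(W₁·(((W₂·W₃)·W₄)·W₅)): 77×6 by 6×3 → 77×3, cost 77·6·3 = 1386; cumulative 2982
Total: 2982 scalar multiplications.

2982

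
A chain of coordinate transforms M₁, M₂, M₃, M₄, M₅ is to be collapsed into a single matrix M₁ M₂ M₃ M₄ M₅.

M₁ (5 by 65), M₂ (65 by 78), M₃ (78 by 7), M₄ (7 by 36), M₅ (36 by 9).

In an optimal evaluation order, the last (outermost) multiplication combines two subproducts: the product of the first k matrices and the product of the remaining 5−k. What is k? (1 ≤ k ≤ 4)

3

Adjacent pairs: M₁M₂ = 5·65·78 = 25350; M₂M₃ = 65·78·7 = 35490; M₃M₄ = 78·7·36 = 19656; M₄M₅ = 7·36·9 = 2268.
Length 3: M₁..M₃: k=1: 0+35490+5·65·7=37765; k=2: 25350+0+5·78·7=28080 → min 28080 | M₂..M₄: k=2: 0+19656+65·78·36=202176; k=3: 35490+0+65·7·36=51870 → min 51870 | M₃..M₅: k=3: 0+2268+78·7·9=7182; k=4: 19656+0+78·36·9=44928 → min 7182.
Length 4: M₁..M₄: k=1: 0+51870+5·65·36=63570; k=2: 25350+19656+5·78·36=59046; k=3: 28080+0+5·7·36=29340 → min 29340 | M₂..M₅: k=2: 0+7182+65·78·9=52812; k=3: 35490+2268+65·7·9=41853; k=4: 51870+0+65·36·9=72930 → min 41853.
Top-level splits: k=1: (M₁..M₁)·(M₂..M₅) → 0+41853+5·65·9 = 44778; k=2: (M₁..M₂)·(M₃..M₅) → 25350+7182+5·78·9 = 36042; k=3: (M₁..M₃)·(M₄..M₅) → 28080+2268+5·7·9 = 30663; k=4: (M₁..M₄)·(M₅..M₅) → 29340+0+5·36·9 = 30960.
Best split is after M₃, i.e. k = 3.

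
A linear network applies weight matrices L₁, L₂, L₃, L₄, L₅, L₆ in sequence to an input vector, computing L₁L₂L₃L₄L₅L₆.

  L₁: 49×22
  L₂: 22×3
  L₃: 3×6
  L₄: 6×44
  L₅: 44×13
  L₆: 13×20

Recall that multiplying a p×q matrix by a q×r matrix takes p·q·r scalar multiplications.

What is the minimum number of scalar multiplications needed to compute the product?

9462

Adjacent pairs: L₁L₂ = 49·22·3 = 3234; L₂L₃ = 22·3·6 = 396; L₃L₄ = 3·6·44 = 792; L₄L₅ = 6·44·13 = 3432; L₅L₆ = 44·13·20 = 11440.
Length 3: L₁..L₃: k=1: 0+396+49·22·6=6864; k=2: 3234+0+49·3·6=4116 → min 4116 | L₂..L₄: k=2: 0+792+22·3·44=3696; k=3: 396+0+22·6·44=6204 → min 3696 | L₃..L₅: k=3: 0+3432+3·6·13=3666; k=4: 792+0+3·44·13=2508 → min 2508 | L₄..L₆: k=4: 0+11440+6·44·20=16720; k=5: 3432+0+6·13·20=4992 → min 4992.
Length 4: L₁..L₄: k=1: 0+3696+49·22·44=51128; k=2: 3234+792+49·3·44=10494; k=3: 4116+0+49·6·44=17052 → min 10494 | L₂..L₅: k=2: 0+2508+22·3·13=3366; k=3: 396+3432+22·6·13=5544; k=4: 3696+0+22·44·13=16280 → min 3366 | L₃..L₆: k=3: 0+4992+3·6·20=5352; k=4: 792+11440+3·44·20=14872; k=5: 2508+0+3·13·20=3288 → min 3288.
Length 5: L₁..L₅: k=1: 0+3366+49·22·13=17380; k=2: 3234+2508+49·3·13=7653; k=3: 4116+3432+49·6·13=11370; k=4: 10494+0+49·44·13=38522 → min 7653 | L₂..L₆: k=2: 0+3288+22·3·20=4608; k=3: 396+4992+22·6·20=8028; k=4: 3696+11440+22·44·20=34496; k=5: 3366+0+22·13·20=9086 → min 4608.
Length 6: L₁..L₆: k=1: 0+4608+49·22·20=26168; k=2: 3234+3288+49·3·20=9462; k=3: 4116+4992+49·6·20=14988; k=4: 10494+11440+49·44·20=65054; k=5: 7653+0+49·13·20=20393 → min 9462.
Optimal order: ((L₁L₂)(((L₃L₄)L₅)L₆)) with cost 9462.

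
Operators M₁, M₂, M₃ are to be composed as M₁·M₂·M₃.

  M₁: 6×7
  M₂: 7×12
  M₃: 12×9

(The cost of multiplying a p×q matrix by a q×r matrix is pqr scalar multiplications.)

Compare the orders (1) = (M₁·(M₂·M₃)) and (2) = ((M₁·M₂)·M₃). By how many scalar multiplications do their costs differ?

Order (1) = (M₁·(M₂·M₃)): (M₂·M₃): 7×12 by 12×9 → 7×9, cost 7·12·9 = 756; (M₁·(M₂·M₃)): 6×7 by 7×9 → 6×9, cost 6·7·9 = 378; cumulative 1134. Total 1134.
Order (2) = ((M₁·M₂)·M₃): (M₁·M₂): 6×7 by 7×12 → 6×12, cost 6·7·12 = 504; ((M₁·M₂)·M₃): 6×12 by 12×9 → 6×9, cost 6·12·9 = 648; cumulative 1152. Total 1152.
Difference: |1134 − 1152| = 18.

18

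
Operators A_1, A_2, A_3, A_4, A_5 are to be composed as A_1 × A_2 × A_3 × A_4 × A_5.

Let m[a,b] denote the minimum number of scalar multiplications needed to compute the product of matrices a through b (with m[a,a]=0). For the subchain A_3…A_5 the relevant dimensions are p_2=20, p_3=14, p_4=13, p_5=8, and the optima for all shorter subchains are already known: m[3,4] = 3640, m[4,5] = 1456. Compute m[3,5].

m[3,5] = min over k∈[3,4] of m[3,k]+m[k+1,5]+p_{2}·p_k·p_{5}.
k=3: 0 + 1456 + 20·14·8 = 3696; k=4: 3640 + 0 + 20·13·8 = 5720.
Minimum: 3696 at k=3.

3696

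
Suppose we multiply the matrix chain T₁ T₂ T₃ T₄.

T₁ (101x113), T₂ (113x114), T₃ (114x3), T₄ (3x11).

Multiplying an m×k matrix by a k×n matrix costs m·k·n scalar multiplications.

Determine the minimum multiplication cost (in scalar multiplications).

76218

Adjacent pairs: T₁T₂ = 101·113·114 = 1301082; T₂T₃ = 113·114·3 = 38646; T₃T₄ = 114·3·11 = 3762.
Length 3: T₁..T₃: k=1: 0+38646+101·113·3=72885; k=2: 1301082+0+101·114·3=1335624 → min 72885 | T₂..T₄: k=2: 0+3762+113·114·11=145464; k=3: 38646+0+113·3·11=42375 → min 42375.
Length 4: T₁..T₄: k=1: 0+42375+101·113·11=167918; k=2: 1301082+3762+101·114·11=1431498; k=3: 72885+0+101·3·11=76218 → min 76218.
Optimal order: ((T₁ (T₂ T₃)) T₄) with cost 76218.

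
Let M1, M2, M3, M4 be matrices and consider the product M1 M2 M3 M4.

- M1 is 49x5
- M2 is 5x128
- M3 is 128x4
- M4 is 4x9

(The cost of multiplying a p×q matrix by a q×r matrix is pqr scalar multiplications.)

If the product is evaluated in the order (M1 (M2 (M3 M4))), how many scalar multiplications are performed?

12573

(M3 M4): 128×4 by 4×9 → 128×9, cost 128·4·9 = 4608
(M2 (M3 M4)): 5×128 by 128×9 → 5×9, cost 5·128·9 = 5760; cumulative 10368
(M1 (M2 (M3 M4))): 49×5 by 5×9 → 49×9, cost 49·5·9 = 2205; cumulative 12573
Total: 12573 scalar multiplications.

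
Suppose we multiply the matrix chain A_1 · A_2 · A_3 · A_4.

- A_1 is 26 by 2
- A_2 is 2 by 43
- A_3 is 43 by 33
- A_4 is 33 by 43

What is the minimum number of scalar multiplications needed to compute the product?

7912

Adjacent pairs: A_1A_2 = 26·2·43 = 2236; A_2A_3 = 2·43·33 = 2838; A_3A_4 = 43·33·43 = 61017.
Length 3: A_1..A_3: k=1: 0+2838+26·2·33=4554; k=2: 2236+0+26·43·33=39130 → min 4554 | A_2..A_4: k=2: 0+61017+2·43·43=64715; k=3: 2838+0+2·33·43=5676 → min 5676.
Length 4: A_1..A_4: k=1: 0+5676+26·2·43=7912; k=2: 2236+61017+26·43·43=111327; k=3: 4554+0+26·33·43=41448 → min 7912.
Optimal order: (A_1 · ((A_2 · A_3) · A_4)) with cost 7912.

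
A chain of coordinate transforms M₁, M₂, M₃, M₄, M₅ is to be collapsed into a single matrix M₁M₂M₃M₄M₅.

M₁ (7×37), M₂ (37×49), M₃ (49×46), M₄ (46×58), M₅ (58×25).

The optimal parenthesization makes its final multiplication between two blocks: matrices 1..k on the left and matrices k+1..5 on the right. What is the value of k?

4

Adjacent pairs: M₁M₂ = 7·37·49 = 12691; M₂M₃ = 37·49·46 = 83398; M₃M₄ = 49·46·58 = 130732; M₄M₅ = 46·58·25 = 66700.
Length 3: M₁..M₃: k=1: 0+83398+7·37·46=95312; k=2: 12691+0+7·49·46=28469 → min 28469 | M₂..M₄: k=2: 0+130732+37·49·58=235886; k=3: 83398+0+37·46·58=182114 → min 182114 | M₃..M₅: k=3: 0+66700+49·46·25=123050; k=4: 130732+0+49·58·25=201782 → min 123050.
Length 4: M₁..M₄: k=1: 0+182114+7·37·58=197136; k=2: 12691+130732+7·49·58=163317; k=3: 28469+0+7·46·58=47145 → min 47145 | M₂..M₅: k=2: 0+123050+37·49·25=168375; k=3: 83398+66700+37·46·25=192648; k=4: 182114+0+37·58·25=235764 → min 168375.
Top-level splits: k=1: (M₁..M₁)·(M₂..M₅) → 0+168375+7·37·25 = 174850; k=2: (M₁..M₂)·(M₃..M₅) → 12691+123050+7·49·25 = 144316; k=3: (M₁..M₃)·(M₄..M₅) → 28469+66700+7·46·25 = 103219; k=4: (M₁..M₄)·(M₅..M₅) → 47145+0+7·58·25 = 57295.
Best split is after M₄, i.e. k = 4.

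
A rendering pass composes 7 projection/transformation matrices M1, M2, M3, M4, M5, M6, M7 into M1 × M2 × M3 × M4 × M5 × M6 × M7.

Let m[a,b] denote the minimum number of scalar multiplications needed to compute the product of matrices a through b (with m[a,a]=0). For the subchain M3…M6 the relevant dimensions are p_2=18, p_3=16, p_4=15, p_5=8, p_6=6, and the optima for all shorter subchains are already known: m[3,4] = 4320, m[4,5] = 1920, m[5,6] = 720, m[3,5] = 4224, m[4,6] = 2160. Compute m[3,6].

3888

m[3,6] = min over k∈[3,5] of m[3,k]+m[k+1,6]+p_{2}·p_k·p_{6}.
k=3: 0 + 2160 + 18·16·6 = 3888; k=4: 4320 + 720 + 18·15·6 = 6660; k=5: 4224 + 0 + 18·8·6 = 5088.
Minimum: 3888 at k=3.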